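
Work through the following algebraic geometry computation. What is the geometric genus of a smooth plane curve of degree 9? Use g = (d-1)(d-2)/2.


Using the genus formula for smooth plane curves:
g = (d-1)(d-2)/2
g = (9-1)(9-2)/2
g = 8*7/2
g = 56/2 = 28

28


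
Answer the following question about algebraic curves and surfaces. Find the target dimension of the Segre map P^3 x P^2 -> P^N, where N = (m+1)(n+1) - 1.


The Segre embedding maps P^m x P^n into P^N via
all products of coordinates from each factor.
N = (m+1)(n+1) - 1
N = (3+1)(2+1) - 1
N = 4*3 - 1
N = 12 - 1 = 11

11


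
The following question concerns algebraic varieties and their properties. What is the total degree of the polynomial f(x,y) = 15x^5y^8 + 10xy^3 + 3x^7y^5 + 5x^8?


Examine each term for its total degree (sum of exponents).
  Term '15x^5y^8' has total degree 5+8 = 13.
  Term '10xy^3' has total degree 1+3 = 4.
  Term '3x^7y^5' has total degree 7+5 = 12.
  Term '5x^8' has total degree 8+0 = 8.
The maximum total degree among all terms is 13.

13


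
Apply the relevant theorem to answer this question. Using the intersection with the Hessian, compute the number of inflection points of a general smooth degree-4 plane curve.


For a general smooth plane curve C of degree d, the inflection points are
the intersection of C with its Hessian curve, which has degree 3(d-2).
By Bezout, the total intersection number is d * 3(d-2) = 4 * 6 = 24.
For a general curve every flex is ordinary, so each contributes
multiplicity 1 to C·Hess(C), and the number of distinct inflection
points is 3d(d-2).
Inflection points = 3*4*(4-2) = 3*4*2 = 24

24


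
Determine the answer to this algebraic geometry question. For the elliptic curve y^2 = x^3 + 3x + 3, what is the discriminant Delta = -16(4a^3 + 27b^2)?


Compute each component:
4a^3 = 4*3^3 = 4*27 = 108
27b^2 = 27*3^2 = 27*9 = 243
4a^3 + 27b^2 = 108 + 243 = 351
Delta = -16*351 = -5616

-5616


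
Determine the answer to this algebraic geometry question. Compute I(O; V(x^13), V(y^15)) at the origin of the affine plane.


The intersection multiplicity of V(x^a) and V(y^b) at the origin is:
I(O; V(x^13), V(y^15)) = dim_k(k[x,y]/(x^13, y^15))
A basis for k[x,y]/(x^13, y^15) is the set of monomials x^i * y^j
where 0 <= i < 13 and 0 <= j < 15.
The number of such monomials is 13 * 15 = 195

195


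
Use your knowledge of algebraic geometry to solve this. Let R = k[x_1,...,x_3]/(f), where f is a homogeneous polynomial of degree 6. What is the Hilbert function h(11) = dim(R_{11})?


For R = k[x_1,...,x_n]/(f) with f homogeneous of degree e:
The Hilbert series is (1 - t^e)/(1 - t)^n.
So h(d) = C(d+n-1, n-1) - C(d-e+n-1, n-1) for d >= e.
With n=3, e=6, d=11:
C(11+3-1, 3-1) = C(13, 2) = 78
C(11-6+3-1, 3-1) = C(7, 2) = 21
h(11) = 78 - 21 = 57

57


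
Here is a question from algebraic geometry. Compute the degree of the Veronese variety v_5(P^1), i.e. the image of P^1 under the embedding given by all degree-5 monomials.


The Veronese variety v_5(P^1) has degree d^r.
d^r = 5^1 = 5

5


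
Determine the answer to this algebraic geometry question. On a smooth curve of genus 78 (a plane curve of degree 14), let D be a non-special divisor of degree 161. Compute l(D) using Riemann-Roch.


First, compute the genus of a smooth plane curve of degree 14:
g = (d-1)(d-2)/2 = (14-1)(14-2)/2 = 78
For a non-special divisor D (i.e., h^1(D) = 0), Riemann-Roch gives:
l(D) = deg(D) - g + 1
Since deg(D) = 161 >= 2g - 1 = 155, D is non-special.
l(D) = 161 - 78 + 1 = 84

84


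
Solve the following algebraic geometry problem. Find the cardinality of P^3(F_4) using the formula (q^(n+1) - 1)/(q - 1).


P^3(F_4) has (q^(n+1) - 1)/(q - 1) points.
= 4^3 + 4^2 + 4^1 + 4^0
= 64 + 16 + 4 + 1
= 85

85


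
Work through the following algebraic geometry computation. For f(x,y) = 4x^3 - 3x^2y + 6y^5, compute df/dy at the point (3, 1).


df/dy = (-3)*x^2 + 5*6*y^4
At (3,1): (-3)*3^2 + 5*6*1^4
= -27 + 30
= 3

3


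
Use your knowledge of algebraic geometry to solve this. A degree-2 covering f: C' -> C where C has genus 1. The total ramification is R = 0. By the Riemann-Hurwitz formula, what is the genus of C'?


Riemann-Hurwitz formula: 2g' - 2 = d(2g - 2) + R
Given: d = 2, g = 1, R = 0
2g' - 2 = 2*(2*1 - 2) + 0
2g' - 2 = 2*0 + 0
2g' - 2 = 0 + 0 = 0
2g' = 2
g' = 1

1


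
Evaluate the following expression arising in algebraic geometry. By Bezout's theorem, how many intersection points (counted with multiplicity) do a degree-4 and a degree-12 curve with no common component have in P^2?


Bezout's theorem states the intersection count equals the product of degrees.
Intersection count = 4 * 12 = 48

48


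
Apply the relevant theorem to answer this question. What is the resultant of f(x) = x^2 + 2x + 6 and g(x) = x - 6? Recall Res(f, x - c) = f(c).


For Res(f, x - c), we evaluate f at x = c.
f(6) = 6^2 + 2*6 + 6
= 36 + 12 + 6
= 48 + 6 = 54
Res(f, g) = 54

54


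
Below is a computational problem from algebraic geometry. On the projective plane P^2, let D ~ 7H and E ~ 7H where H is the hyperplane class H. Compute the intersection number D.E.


Using bilinearity of the intersection pairing on the projective plane P^2:
(aH).(bH) = ab * (H.H)
We have H^2 = 1 (Bezout).
D.E = (7H).(7H) = 7*7*1
= 49*1
= 49

49


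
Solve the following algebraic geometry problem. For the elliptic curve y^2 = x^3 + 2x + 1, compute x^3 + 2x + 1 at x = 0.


Compute x^3 + 2x + 1 at x = 0:
x^3 = 0^3 = 0
2*x = 2*0 = 0
Sum: 0 + 0 + 1 = 1

1


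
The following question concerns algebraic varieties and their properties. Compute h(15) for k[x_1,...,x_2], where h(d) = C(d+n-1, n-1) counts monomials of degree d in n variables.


The Hilbert function for the polynomial ring in 2 variables is:
h(d) = C(d+n-1, n-1)
h(15) = C(15+2-1, 2-1) = C(16, 1)
= 16! / (1! * 15!)
= 16

16


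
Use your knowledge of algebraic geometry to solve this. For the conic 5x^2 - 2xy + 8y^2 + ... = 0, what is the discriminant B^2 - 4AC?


The discriminant of a conic Ax^2 + Bxy + Cy^2 + ... = 0 is B^2 - 4AC.
B^2 = (-2)^2 = 4
4AC = 4*5*8 = 160
Discriminant = 4 - 160 = -156

-156


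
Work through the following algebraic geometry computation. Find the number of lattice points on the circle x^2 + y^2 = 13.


Systematically check integer values of x where x^2 <= 13.
For each valid x, check if 13 - x^2 is a perfect square.
x=2: 13 - 4 = 9, sqrt = 3 (valid)
x=3: 13 - 9 = 4, sqrt = 2 (valid)
Total integer solutions found: 8

8


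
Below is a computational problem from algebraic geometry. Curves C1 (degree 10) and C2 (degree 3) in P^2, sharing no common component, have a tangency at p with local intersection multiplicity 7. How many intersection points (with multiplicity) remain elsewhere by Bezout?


By Bezout's theorem, the total intersection number is d1 * d2.
Total = 10 * 3 = 30
Intersection multiplicity at p = 7
Remaining intersections = 30 - 7 = 23

23


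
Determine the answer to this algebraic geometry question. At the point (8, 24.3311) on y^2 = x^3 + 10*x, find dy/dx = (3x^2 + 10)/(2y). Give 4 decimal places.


Using implicit differentiation of y^2 = x^3 + 10*x:
2y * dy/dx = 3x^2 + 10
dy/dx = (3x^2 + 10)/(2y)
Numerator: 3*8^2 + 10 = 202
Denominator: 2*24.3311 = 48.6622
dy/dx = 202/48.6622 = 4.1511

4.1511


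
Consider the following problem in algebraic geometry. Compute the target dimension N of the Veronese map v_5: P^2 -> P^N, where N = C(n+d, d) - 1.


The Veronese embedding v_d: P^n -> P^N maps each point to all
degree-d monomials in n+1 homogeneous coordinates.
N = C(n+d, d) - 1
N = C(2+5, 5) - 1
N = C(7, 5) - 1
C(7, 5) = 21
N = 21 - 1 = 20

20


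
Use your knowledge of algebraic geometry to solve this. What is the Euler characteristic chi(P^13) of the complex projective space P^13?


The complex projective space P^13 has one cell in each even real dimension 0, 2, ..., 26.
The cohomology groups are H^{2k}(P^13) = Z for k = 0,...,13, and 0 otherwise.
Euler characteristic = sum of Betti numbers = 1 per even-dimensional cohomology group.
chi(P^13) = 13 + 1 = 14

14


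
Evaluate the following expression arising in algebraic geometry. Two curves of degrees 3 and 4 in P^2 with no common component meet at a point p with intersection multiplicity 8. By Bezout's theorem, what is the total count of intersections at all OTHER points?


By Bezout's theorem, the total intersection number is d1 * d2.
Total = 3 * 4 = 12
Intersection multiplicity at p = 8
Remaining intersections = 12 - 8 = 4

4


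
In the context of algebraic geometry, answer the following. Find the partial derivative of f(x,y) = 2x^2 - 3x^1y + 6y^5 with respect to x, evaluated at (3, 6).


df/dx = 2*2*x^1 + 1*(-3)*x^0*y
At (3,6): 2*2*3^1 + 1*(-3)*3^0*6
= 12 - 18
= -6

-6


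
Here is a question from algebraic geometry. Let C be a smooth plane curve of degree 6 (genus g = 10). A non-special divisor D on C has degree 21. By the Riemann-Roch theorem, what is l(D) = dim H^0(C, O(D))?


First, compute the genus of a smooth plane curve of degree 6:
g = (d-1)(d-2)/2 = (6-1)(6-2)/2 = 10
For a non-special divisor D (i.e., h^1(D) = 0), Riemann-Roch gives:
l(D) = deg(D) - g + 1
Since deg(D) = 21 >= 2g - 1 = 19, D is non-special.
l(D) = 21 - 10 + 1 = 12

12


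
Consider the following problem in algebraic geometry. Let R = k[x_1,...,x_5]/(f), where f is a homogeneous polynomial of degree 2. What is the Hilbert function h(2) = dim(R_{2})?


For R = k[x_1,...,x_n]/(f) with f homogeneous of degree e:
The Hilbert series is (1 - t^e)/(1 - t)^n.
So h(d) = C(d+n-1, n-1) - C(d-e+n-1, n-1) for d >= e.
With n=5, e=2, d=2:
C(2+5-1, 5-1) = C(6, 4) = 15
C(2-2+5-1, 5-1) = C(4, 4) = 1
h(2) = 15 - 1 = 14

14


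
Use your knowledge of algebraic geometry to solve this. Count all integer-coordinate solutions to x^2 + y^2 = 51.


Systematically check integer values of x where x^2 <= 51.
For each valid x, check if 51 - x^2 is a perfect square.
Total integer solutions found: 0

0


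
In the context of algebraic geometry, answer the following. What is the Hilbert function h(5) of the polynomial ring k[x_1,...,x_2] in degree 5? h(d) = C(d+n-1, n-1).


The Hilbert function for the polynomial ring in 2 variables is:
h(d) = C(d+n-1, n-1)
h(5) = C(5+2-1, 2-1) = C(6, 1)
= 6! / (1! * 5!)
= 6

6


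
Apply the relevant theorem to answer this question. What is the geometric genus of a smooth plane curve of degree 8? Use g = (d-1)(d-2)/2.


Using the genus formula for smooth plane curves:
g = (d-1)(d-2)/2
g = (8-1)(8-2)/2
g = 7*6/2
g = 42/2 = 21

21


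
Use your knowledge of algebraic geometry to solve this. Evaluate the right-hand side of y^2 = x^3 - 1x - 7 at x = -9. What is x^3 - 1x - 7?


Compute x^3 - 1x - 7 at x = -9:
x^3 = (-9)^3 = -729
(-1)*x = (-1)*(-9) = 9
Sum: -729 + 9 - 7 = -727

-727


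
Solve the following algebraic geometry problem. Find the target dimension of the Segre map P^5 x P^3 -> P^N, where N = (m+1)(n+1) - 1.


The Segre embedding maps P^m x P^n into P^N via
all products of coordinates from each factor.
N = (m+1)(n+1) - 1
N = (5+1)(3+1) - 1
N = 6*4 - 1
N = 24 - 1 = 23

23


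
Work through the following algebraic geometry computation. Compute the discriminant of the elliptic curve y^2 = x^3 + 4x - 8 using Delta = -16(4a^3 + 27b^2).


Compute each component:
4a^3 = 4*4^3 = 4*64 = 256
27b^2 = 27*(-8)^2 = 27*64 = 1728
4a^3 + 27b^2 = 256 + 1728 = 1984
Delta = -16*1984 = -31744

-31744


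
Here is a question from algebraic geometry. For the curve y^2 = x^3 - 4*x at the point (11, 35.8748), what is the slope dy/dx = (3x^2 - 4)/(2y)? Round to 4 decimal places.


Using implicit differentiation of y^2 = x^3 - 4*x:
2y * dy/dx = 3x^2 - 4
dy/dx = (3x^2 - 4)/(2y)
Numerator: 3*11^2 - 4 = 359
Denominator: 2*35.8748 = 71.7496
dy/dx = 359/71.7496 = 5.0035

5.0035


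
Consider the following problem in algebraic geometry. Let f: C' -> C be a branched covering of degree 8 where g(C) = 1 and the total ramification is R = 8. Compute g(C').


Riemann-Hurwitz formula: 2g' - 2 = d(2g - 2) + R
Given: d = 8, g = 1, R = 8
2g' - 2 = 8*(2*1 - 2) + 8
2g' - 2 = 8*0 + 8
2g' - 2 = 0 + 8 = 8
2g' = 10
g' = 5

5


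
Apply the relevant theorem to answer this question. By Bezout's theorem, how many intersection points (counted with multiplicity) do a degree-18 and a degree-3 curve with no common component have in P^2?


Bezout's theorem states the intersection count equals the product of degrees.
Intersection count = 18 * 3 = 54

54


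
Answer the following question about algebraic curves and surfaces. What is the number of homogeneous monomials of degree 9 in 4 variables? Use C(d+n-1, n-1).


The number of degree-9 monomials in 4 variables is C(d+n-1, n-1).
= C(9+4-1, 4-1) = C(12, 3)
= 220

220


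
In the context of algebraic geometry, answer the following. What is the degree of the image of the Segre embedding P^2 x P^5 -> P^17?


The degree of the Segre variety P^2 x P^5 is C(m+n, m).
= C(7, 2)
= 21

21


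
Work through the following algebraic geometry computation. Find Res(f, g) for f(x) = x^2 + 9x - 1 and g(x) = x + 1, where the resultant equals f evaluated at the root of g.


For Res(f, x - c), we evaluate f at x = c.
f(-1) = (-1)^2 + 9*(-1) - 1
= 1 - 9 - 1
= -8 - 1 = -9
Res(f, g) = -9

-9


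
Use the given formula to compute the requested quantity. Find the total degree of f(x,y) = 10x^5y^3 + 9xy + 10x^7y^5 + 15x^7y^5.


Examine each term for its total degree (sum of exponents).
  Term '10x^5y^3' has total degree 5+3 = 8.
  Term '9xy' has total degree 1+1 = 2.
  Term '10x^7y^5' has total degree 7+5 = 12.
  Term '15x^7y^5' has total degree 7+5 = 12.
The maximum total degree among all terms is 12.

12


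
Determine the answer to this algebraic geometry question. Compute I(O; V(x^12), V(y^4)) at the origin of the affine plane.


The intersection multiplicity of V(x^a) and V(y^b) at the origin is:
I(O; V(x^12), V(y^4)) = dim_k(k[x,y]/(x^12, y^4))
A basis for k[x,y]/(x^12, y^4) is the set of monomials x^i * y^j
where 0 <= i < 12 and 0 <= j < 4.
The number of such monomials is 12 * 4 = 48

48


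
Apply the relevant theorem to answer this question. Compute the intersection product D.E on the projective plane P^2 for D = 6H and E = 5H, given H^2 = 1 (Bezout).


Using bilinearity of the intersection pairing on the projective plane P^2:
(aH).(bH) = ab * (H.H)
We have H^2 = 1 (Bezout).
D.E = (6H).(5H) = 6*5*1
= 30*1
= 30

30


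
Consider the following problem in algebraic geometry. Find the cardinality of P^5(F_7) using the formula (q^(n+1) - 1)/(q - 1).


P^5(F_7) has (q^(n+1) - 1)/(q - 1) points.
= 7^5 + 7^4 + 7^3 + 7^2 + 7^1 + 7^0
= 16807 + 2401 + 343 + 49 + 7 + 1
= 19608

19608


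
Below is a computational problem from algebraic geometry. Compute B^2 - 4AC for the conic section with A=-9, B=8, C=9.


The discriminant of a conic Ax^2 + Bxy + Cy^2 + ... = 0 is B^2 - 4AC.
B^2 = 8^2 = 64
4AC = 4*(-9)*9 = -324
Discriminant = 64 + 324 = 388

388


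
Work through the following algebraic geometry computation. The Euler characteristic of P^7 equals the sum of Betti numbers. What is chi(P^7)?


The complex projective space P^7 has one cell in each even real dimension 0, 2, ..., 14.
The cohomology groups are H^{2k}(P^7) = Z for k = 0,...,7, and 0 otherwise.
Euler characteristic = sum of Betti numbers = 1 per even-dimensional cohomology group.
chi(P^7) = 7 + 1 = 8

8


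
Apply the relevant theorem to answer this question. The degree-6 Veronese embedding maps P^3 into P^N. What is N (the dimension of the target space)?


The Veronese embedding v_d: P^n -> P^N maps each point to all
degree-d monomials in n+1 homogeneous coordinates.
N = C(n+d, d) - 1
N = C(3+6, 6) - 1
N = C(9, 6) - 1
C(9, 6) = 84
N = 84 - 1 = 83

83


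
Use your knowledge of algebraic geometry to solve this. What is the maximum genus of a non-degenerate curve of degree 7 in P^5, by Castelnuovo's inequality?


Castelnuovo's bound: write d - 1 = m(r-1) + epsilon with 0 <= epsilon < r-1.
d - 1 = 7 - 1 = 6
r - 1 = 5 - 1 = 4
6 = 1*4 + 2, so m = 1, epsilon = 2
pi(d, r) = m(m-1)(r-1)/2 + m*epsilon
= 1*0*4/2 + 1*2
= 0/2 + 2
= 0 + 2 = 2

2


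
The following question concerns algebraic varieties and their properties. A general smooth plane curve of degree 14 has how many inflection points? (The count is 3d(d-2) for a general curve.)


For a general smooth plane curve C of degree d, the inflection points are
the intersection of C with its Hessian curve, which has degree 3(d-2).
By Bezout, the total intersection number is d * 3(d-2) = 14 * 36 = 504.
For a general curve every flex is ordinary, so each contributes
multiplicity 1 to C·Hess(C), and the number of distinct inflection
points is 3d(d-2).
Inflection points = 3*14*(14-2) = 3*14*12 = 504

504


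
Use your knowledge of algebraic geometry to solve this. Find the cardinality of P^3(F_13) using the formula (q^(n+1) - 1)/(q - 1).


P^3(F_13) has (q^(n+1) - 1)/(q - 1) points.
= 13^3 + 13^2 + 13^1 + 13^0
= 2197 + 169 + 13 + 1
= 2380

2380


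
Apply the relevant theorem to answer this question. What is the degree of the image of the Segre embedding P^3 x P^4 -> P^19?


The degree of the Segre variety P^3 x P^4 is C(m+n, m).
= C(7, 3)
= 35

35


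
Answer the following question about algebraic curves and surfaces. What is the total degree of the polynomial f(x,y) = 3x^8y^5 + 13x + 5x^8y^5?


Examine each term for its total degree (sum of exponents).
  Term '3x^8y^5' has total degree 8+5 = 13.
  Term '13x' has total degree 1+0 = 1.
  Term '5x^8y^5' has total degree 8+5 = 13.
The maximum total degree among all terms is 13.

13


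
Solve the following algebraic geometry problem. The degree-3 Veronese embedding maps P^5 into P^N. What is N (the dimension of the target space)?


The Veronese embedding v_d: P^n -> P^N maps each point to all
degree-d monomials in n+1 homogeneous coordinates.
N = C(n+d, d) - 1
N = C(5+3, 3) - 1
N = C(8, 3) - 1
C(8, 3) = 56
N = 56 - 1 = 55

55


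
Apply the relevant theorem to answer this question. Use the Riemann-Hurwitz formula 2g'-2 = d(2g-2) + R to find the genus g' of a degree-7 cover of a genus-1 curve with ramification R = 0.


Riemann-Hurwitz formula: 2g' - 2 = d(2g - 2) + R
Given: d = 7, g = 1, R = 0
2g' - 2 = 7*(2*1 - 2) + 0
2g' - 2 = 7*0 + 0
2g' - 2 = 0 + 0 = 0
2g' = 2
g' = 1

1


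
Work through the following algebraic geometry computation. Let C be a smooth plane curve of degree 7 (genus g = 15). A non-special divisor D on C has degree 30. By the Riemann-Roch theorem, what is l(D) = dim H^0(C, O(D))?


First, compute the genus of a smooth plane curve of degree 7:
g = (d-1)(d-2)/2 = (7-1)(7-2)/2 = 15
For a non-special divisor D (i.e., h^1(D) = 0), Riemann-Roch gives:
l(D) = deg(D) - g + 1
Since deg(D) = 30 >= 2g - 1 = 29, D is non-special.
l(D) = 30 - 15 + 1 = 16

16


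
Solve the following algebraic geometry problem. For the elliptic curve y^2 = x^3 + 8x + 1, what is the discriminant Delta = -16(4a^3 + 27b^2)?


Compute each component:
4a^3 = 4*8^3 = 4*512 = 2048
27b^2 = 27*1^2 = 27*1 = 27
4a^3 + 27b^2 = 2048 + 27 = 2075
Delta = -16*2075 = -33200

-33200


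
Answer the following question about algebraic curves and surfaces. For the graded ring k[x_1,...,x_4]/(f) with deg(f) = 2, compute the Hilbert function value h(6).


For R = k[x_1,...,x_n]/(f) with f homogeneous of degree e:
The Hilbert series is (1 - t^e)/(1 - t)^n.
So h(d) = C(d+n-1, n-1) - C(d-e+n-1, n-1) for d >= e.
With n=4, e=2, d=6:
C(6+4-1, 4-1) = C(9, 3) = 84
C(6-2+4-1, 4-1) = C(7, 3) = 35
h(6) = 84 - 35 = 49

49


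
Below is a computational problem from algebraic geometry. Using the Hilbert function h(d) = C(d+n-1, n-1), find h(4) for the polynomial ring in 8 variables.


The Hilbert function for the polynomial ring in 8 variables is:
h(d) = C(d+n-1, n-1)
h(4) = C(4+8-1, 8-1) = C(11, 7)
= 11! / (7! * 4!)
= 330

330


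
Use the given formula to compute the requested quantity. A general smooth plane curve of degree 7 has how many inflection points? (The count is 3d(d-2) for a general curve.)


For a general smooth plane curve C of degree d, the inflection points are
the intersection of C with its Hessian curve, which has degree 3(d-2).
By Bezout, the total intersection number is d * 3(d-2) = 7 * 15 = 105.
For a general curve every flex is ordinary, so each contributes
multiplicity 1 to C·Hess(C), and the number of distinct inflection
points is 3d(d-2).
Inflection points = 3*7*(7-2) = 3*7*5 = 105

105


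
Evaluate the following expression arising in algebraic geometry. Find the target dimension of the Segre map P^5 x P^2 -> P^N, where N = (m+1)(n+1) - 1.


The Segre embedding maps P^m x P^n into P^N via
all products of coordinates from each factor.
N = (m+1)(n+1) - 1
N = (5+1)(2+1) - 1
N = 6*3 - 1
N = 18 - 1 = 17

17


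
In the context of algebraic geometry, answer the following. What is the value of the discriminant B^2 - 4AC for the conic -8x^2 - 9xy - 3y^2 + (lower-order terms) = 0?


The discriminant of a conic Ax^2 + Bxy + Cy^2 + ... = 0 is B^2 - 4AC.
B^2 = (-9)^2 = 81
4AC = 4*(-8)*(-3) = 96
Discriminant = 81 - 96 = -15

-15


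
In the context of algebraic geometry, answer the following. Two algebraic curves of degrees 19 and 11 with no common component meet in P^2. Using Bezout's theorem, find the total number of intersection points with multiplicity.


Bezout's theorem states the intersection count equals the product of degrees.
Intersection count = 19 * 11 = 209

209


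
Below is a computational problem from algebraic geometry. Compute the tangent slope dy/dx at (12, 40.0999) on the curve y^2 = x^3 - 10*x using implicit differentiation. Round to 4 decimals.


Using implicit differentiation of y^2 = x^3 - 10*x:
2y * dy/dx = 3x^2 - 10
dy/dx = (3x^2 - 10)/(2y)
Numerator: 3*12^2 - 10 = 422
Denominator: 2*40.0999 = 80.1998
dy/dx = 422/80.1998 = 5.2619

5.2619


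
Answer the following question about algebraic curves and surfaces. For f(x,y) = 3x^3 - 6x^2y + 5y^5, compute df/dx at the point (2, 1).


df/dx = 3*3*x^2 + 2*(-6)*x^1*y
At (2,1): 3*3*2^2 + 2*(-6)*2^1*1
= 36 - 24
= 12

12


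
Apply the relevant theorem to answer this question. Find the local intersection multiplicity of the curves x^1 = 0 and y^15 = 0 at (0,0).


The intersection multiplicity of V(x^a) and V(y^b) at the origin is:
I(O; V(x^1), V(y^15)) = dim_k(k[x,y]/(x^1, y^15))
A basis for k[x,y]/(x^1, y^15) is the set of monomials x^i * y^j
where 0 <= i < 1 and 0 <= j < 15.
The number of such monomials is 1 * 15 = 15

15


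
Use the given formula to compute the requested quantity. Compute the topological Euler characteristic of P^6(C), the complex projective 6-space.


The complex projective space P^6 has one cell in each even real dimension 0, 2, ..., 12.
The cohomology groups are H^{2k}(P^6) = Z for k = 0,...,6, and 0 otherwise.
Euler characteristic = sum of Betti numbers = 1 per even-dimensional cohomology group.
chi(P^6) = 6 + 1 = 7

7


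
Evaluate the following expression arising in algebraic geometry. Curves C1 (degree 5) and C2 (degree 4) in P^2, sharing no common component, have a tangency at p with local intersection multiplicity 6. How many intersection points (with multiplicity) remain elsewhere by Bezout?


By Bezout's theorem, the total intersection number is d1 * d2.
Total = 5 * 4 = 20
Intersection multiplicity at p = 6
Remaining intersections = 20 - 6 = 14

14


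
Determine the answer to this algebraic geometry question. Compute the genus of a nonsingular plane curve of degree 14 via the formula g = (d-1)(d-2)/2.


Using the genus formula for smooth plane curves:
g = (d-1)(d-2)/2
g = (14-1)(14-2)/2
g = 13*12/2
g = 156/2 = 78

78


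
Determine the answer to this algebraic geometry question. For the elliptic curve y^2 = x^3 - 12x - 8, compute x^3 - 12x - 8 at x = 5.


Compute x^3 - 12x - 8 at x = 5:
x^3 = 5^3 = 125
(-12)*x = (-12)*5 = -60
Sum: 125 - 60 - 8 = 57

57


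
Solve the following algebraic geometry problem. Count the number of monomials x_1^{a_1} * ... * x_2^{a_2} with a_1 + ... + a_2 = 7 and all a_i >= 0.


The number of degree-7 monomials in 2 variables is C(d+n-1, n-1).
= C(7+2-1, 2-1) = C(8, 1)
= 8

8


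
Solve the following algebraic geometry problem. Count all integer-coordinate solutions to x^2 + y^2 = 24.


Systematically check integer values of x where x^2 <= 24.
For each valid x, check if 24 - x^2 is a perfect square.
Total integer solutions found: 0

0


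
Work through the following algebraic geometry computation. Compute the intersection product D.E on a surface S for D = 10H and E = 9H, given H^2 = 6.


Using bilinearity of the intersection pairing on a surface S:
(aH).(bH) = ab * (H.H)
We have H^2 = 6.
D.E = (10H).(9H) = 10*9*6
= 90*6
= 540

540


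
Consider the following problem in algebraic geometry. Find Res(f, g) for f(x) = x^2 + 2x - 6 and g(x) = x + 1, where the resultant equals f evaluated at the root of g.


For Res(f, x - c), we evaluate f at x = c.
f(-1) = (-1)^2 + 2*(-1) - 6
= 1 - 2 - 6
= -1 - 6 = -7
Res(f, g) = -7

-7


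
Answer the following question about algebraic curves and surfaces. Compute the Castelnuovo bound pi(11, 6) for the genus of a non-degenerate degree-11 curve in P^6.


Castelnuovo's bound: write d - 1 = m(r-1) + epsilon with 0 <= epsilon < r-1.
d - 1 = 11 - 1 = 10
r - 1 = 6 - 1 = 5
10 = 2*5 + 0, so m = 2, epsilon = 0
pi(d, r) = m(m-1)(r-1)/2 + m*epsilon
= 2*1*5/2 + 2*0
= 10/2 + 0
= 5 + 0 = 5

5


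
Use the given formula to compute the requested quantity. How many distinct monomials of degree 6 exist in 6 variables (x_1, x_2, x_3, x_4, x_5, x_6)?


The number of degree-6 monomials in 6 variables is C(d+n-1, n-1).
= C(6+6-1, 6-1) = C(11, 5)
= 462

462


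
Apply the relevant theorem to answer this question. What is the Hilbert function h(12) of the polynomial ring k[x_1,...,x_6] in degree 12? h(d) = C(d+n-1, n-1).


The Hilbert function for the polynomial ring in 6 variables is:
h(d) = C(d+n-1, n-1)
h(12) = C(12+6-1, 6-1) = C(17, 5)
= 17! / (5! * 12!)
= 6188

6188


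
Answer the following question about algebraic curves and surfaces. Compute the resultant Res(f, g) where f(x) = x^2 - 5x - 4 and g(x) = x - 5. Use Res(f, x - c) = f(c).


For Res(f, x - c), we evaluate f at x = c.
f(5) = 5^2 - 5*5 - 4
= 25 - 25 - 4
= 0 - 4 = -4
Res(f, g) = -4

-4


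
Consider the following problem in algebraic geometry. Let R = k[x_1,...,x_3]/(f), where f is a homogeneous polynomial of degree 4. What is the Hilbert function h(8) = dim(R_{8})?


For R = k[x_1,...,x_n]/(f) with f homogeneous of degree e:
The Hilbert series is (1 - t^e)/(1 - t)^n.
So h(d) = C(d+n-1, n-1) - C(d-e+n-1, n-1) for d >= e.
With n=3, e=4, d=8:
C(8+3-1, 3-1) = C(10, 2) = 45
C(8-4+3-1, 3-1) = C(6, 2) = 15
h(8) = 45 - 15 = 30

30


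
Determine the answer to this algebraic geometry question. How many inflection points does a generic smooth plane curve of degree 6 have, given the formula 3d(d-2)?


For a general smooth plane curve C of degree d, the inflection points are
the intersection of C with its Hessian curve, which has degree 3(d-2).
By Bezout, the total intersection number is d * 3(d-2) = 6 * 12 = 72.
For a general curve every flex is ordinary, so each contributes
multiplicity 1 to C·Hess(C), and the number of distinct inflection
points is 3d(d-2).
Inflection points = 3*6*(6-2) = 3*6*4 = 72

72


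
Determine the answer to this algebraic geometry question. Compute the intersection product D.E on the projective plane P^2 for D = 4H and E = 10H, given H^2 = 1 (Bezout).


Using bilinearity of the intersection pairing on the projective plane P^2:
(aH).(bH) = ab * (H.H)
We have H^2 = 1 (Bezout).
D.E = (4H).(10H) = 4*10*1
= 40*1
= 40

40


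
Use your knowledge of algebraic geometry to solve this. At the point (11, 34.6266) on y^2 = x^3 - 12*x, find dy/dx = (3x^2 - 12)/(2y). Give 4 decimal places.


Using implicit differentiation of y^2 = x^3 - 12*x:
2y * dy/dx = 3x^2 - 12
dy/dx = (3x^2 - 12)/(2y)
Numerator: 3*11^2 - 12 = 351
Denominator: 2*34.6266 = 69.2532
dy/dx = 351/69.2532 = 5.0684

5.0684


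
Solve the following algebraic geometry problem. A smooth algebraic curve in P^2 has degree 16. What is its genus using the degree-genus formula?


Using the genus formula for smooth plane curves:
g = (d-1)(d-2)/2
g = (16-1)(16-2)/2
g = 15*14/2
g = 210/2 = 105

105


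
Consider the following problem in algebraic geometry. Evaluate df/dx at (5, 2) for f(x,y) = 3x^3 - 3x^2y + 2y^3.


df/dx = 3*3*x^2 + 2*(-3)*x^1*y
At (5,2): 3*3*5^2 + 2*(-3)*5^1*2
= 225 - 60
= 165

165


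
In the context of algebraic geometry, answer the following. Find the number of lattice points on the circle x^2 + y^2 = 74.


Systematically check integer values of x where x^2 <= 74.
For each valid x, check if 74 - x^2 is a perfect square.
x=5: 74 - 25 = 49, sqrt = 7 (valid)
x=7: 74 - 49 = 25, sqrt = 5 (valid)
Total integer solutions found: 8

8


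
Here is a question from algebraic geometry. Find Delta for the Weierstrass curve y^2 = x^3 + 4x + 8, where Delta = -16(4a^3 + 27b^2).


Compute each component:
4a^3 = 4*4^3 = 4*64 = 256
27b^2 = 27*8^2 = 27*64 = 1728
4a^3 + 27b^2 = 256 + 1728 = 1984
Delta = -16*1984 = -31744

-31744


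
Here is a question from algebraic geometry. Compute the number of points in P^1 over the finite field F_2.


P^1(F_2) has (q^(n+1) - 1)/(q - 1) points.
= 2^1 + 2^0
= 2 + 1
= 3

3


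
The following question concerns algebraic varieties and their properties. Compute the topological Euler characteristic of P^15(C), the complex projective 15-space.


The complex projective space P^15 has one cell in each even real dimension 0, 2, ..., 30.
The cohomology groups are H^{2k}(P^15) = Z for k = 0,...,15, and 0 otherwise.
Euler characteristic = sum of Betti numbers = 1 per even-dimensional cohomology group.
chi(P^15) = 15 + 1 = 16

16


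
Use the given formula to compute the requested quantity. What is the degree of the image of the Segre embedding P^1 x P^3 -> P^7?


The degree of the Segre variety P^1 x P^3 is C(m+n, m).
= C(4, 1)
= 4

4


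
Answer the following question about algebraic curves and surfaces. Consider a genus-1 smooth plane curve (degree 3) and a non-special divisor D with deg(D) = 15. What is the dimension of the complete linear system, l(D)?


First, compute the genus of a smooth plane curve of degree 3:
g = (d-1)(d-2)/2 = (3-1)(3-2)/2 = 1
For a non-special divisor D (i.e., h^1(D) = 0), Riemann-Roch gives:
l(D) = deg(D) - g + 1
Since deg(D) = 15 >= 2g - 1 = 1, D is non-special.
l(D) = 15 - 1 + 1 = 15

15


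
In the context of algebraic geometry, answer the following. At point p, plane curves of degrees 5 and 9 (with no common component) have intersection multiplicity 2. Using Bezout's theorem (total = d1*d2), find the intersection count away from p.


By Bezout's theorem, the total intersection number is d1 * d2.
Total = 5 * 9 = 45
Intersection multiplicity at p = 2
Remaining intersections = 45 - 2 = 43

43


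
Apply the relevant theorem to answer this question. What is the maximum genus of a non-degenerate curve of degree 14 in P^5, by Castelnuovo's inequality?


Castelnuovo's bound: write d - 1 = m(r-1) + epsilon with 0 <= epsilon < r-1.
d - 1 = 14 - 1 = 13
r - 1 = 5 - 1 = 4
13 = 3*4 + 1, so m = 3, epsilon = 1
pi(d, r) = m(m-1)(r-1)/2 + m*epsilon
= 3*2*4/2 + 3*1
= 24/2 + 3
= 12 + 3 = 15

15


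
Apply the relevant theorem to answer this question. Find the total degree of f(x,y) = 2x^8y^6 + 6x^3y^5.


Examine each term for its total degree (sum of exponents).
  Term '2x^8y^6' has total degree 8+6 = 14.
  Term '6x^3y^5' has total degree 3+5 = 8.
The maximum total degree among all terms is 14.

14


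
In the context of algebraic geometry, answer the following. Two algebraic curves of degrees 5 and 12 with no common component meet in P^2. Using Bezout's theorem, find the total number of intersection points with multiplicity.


Bezout's theorem states the intersection count equals the product of degrees.
Intersection count = 5 * 12 = 60

60


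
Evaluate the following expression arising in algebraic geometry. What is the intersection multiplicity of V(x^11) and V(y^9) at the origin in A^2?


The intersection multiplicity of V(x^a) and V(y^b) at the origin is:
I(O; V(x^11), V(y^9)) = dim_k(k[x,y]/(x^11, y^9))
A basis for k[x,y]/(x^11, y^9) is the set of monomials x^i * y^j
where 0 <= i < 11 and 0 <= j < 9.
The number of such monomials is 11 * 9 = 99

99


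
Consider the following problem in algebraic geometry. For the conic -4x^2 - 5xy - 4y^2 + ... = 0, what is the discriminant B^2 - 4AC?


The discriminant of a conic Ax^2 + Bxy + Cy^2 + ... = 0 is B^2 - 4AC.
B^2 = (-5)^2 = 25
4AC = 4*(-4)*(-4) = 64
Discriminant = 25 - 64 = -39

-39


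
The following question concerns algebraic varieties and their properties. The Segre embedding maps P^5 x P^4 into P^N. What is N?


The Segre embedding maps P^m x P^n into P^N via
all products of coordinates from each factor.
N = (m+1)(n+1) - 1
N = (5+1)(4+1) - 1
N = 6*5 - 1
N = 30 - 1 = 29

29


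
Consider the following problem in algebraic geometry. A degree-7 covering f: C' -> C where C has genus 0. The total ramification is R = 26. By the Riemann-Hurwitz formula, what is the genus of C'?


Riemann-Hurwitz formula: 2g' - 2 = d(2g - 2) + R
Given: d = 7, g = 0, R = 26
2g' - 2 = 7*(2*0 - 2) + 26
2g' - 2 = 7*(-2) + 26
2g' - 2 = -14 + 26 = 12
2g' = 14
g' = 7

7


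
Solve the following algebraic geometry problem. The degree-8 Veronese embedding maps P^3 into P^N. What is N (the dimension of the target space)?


The Veronese embedding v_d: P^n -> P^N maps each point to all
degree-d monomials in n+1 homogeneous coordinates.
N = C(n+d, d) - 1
N = C(3+8, 8) - 1
N = C(11, 8) - 1
C(11, 8) = 165
N = 165 - 1 = 164

164


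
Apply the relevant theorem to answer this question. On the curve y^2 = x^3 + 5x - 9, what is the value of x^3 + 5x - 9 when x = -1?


Compute x^3 + 5x - 9 at x = -1:
x^3 = (-1)^3 = -1
5*x = 5*(-1) = -5
Sum: -1 - 5 - 9 = -15

-15


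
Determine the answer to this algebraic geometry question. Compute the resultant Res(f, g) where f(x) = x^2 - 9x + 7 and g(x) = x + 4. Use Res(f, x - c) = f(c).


For Res(f, x - c), we evaluate f at x = c.
f(-4) = (-4)^2 - 9*(-4) + 7
= 16 + 36 + 7
= 52 + 7 = 59
Res(f, g) = 59

59


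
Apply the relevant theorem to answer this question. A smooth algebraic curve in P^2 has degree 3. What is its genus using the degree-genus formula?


Using the genus formula for smooth plane curves:
g = (d-1)(d-2)/2
g = (3-1)(3-2)/2
g = 2*1/2
g = 2/2 = 1

1


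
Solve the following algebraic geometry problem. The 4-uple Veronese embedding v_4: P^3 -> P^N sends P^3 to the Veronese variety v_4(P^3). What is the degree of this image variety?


The Veronese variety v_4(P^3) has degree d^r.
d^r = 4^3 = 64

64


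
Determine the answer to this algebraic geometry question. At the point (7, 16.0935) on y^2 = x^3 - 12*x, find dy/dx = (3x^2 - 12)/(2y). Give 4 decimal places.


Using implicit differentiation of y^2 = x^3 - 12*x:
2y * dy/dx = 3x^2 - 12
dy/dx = (3x^2 - 12)/(2y)
Numerator: 3*7^2 - 12 = 135
Denominator: 2*16.0935 = 32.187
dy/dx = 135/32.187 = 4.1942

4.1942


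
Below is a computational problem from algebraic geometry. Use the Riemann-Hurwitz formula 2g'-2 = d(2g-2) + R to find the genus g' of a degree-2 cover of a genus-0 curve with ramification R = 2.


Riemann-Hurwitz formula: 2g' - 2 = d(2g - 2) + R
Given: d = 2, g = 0, R = 2
2g' - 2 = 2*(2*0 - 2) + 2
2g' - 2 = 2*(-2) + 2
2g' - 2 = -4 + 2 = -2
2g' = 0
g' = 0

0


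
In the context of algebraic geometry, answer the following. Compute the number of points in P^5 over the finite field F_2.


P^5(F_2) has (q^(n+1) - 1)/(q - 1) points.
= 2^5 + 2^4 + 2^3 + 2^2 + 2^1 + 2^0
= 32 + 16 + 8 + 4 + 2 + 1
= 63

63


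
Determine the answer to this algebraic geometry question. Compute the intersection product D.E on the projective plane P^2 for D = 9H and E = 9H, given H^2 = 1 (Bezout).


Using bilinearity of the intersection pairing on the projective plane P^2:
(aH).(bH) = ab * (H.H)
We have H^2 = 1 (Bezout).
D.E = (9H).(9H) = 9*9*1
= 81*1
= 81

81


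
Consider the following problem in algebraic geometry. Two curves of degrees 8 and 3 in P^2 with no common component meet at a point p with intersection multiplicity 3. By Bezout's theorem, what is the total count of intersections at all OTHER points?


By Bezout's theorem, the total intersection number is d1 * d2.
Total = 8 * 3 = 24
Intersection multiplicity at p = 3
Remaining intersections = 24 - 3 = 21

21


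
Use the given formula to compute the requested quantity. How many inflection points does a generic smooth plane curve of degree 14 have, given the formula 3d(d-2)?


For a general smooth plane curve C of degree d, the inflection points are
the intersection of C with its Hessian curve, which has degree 3(d-2).
By Bezout, the total intersection number is d * 3(d-2) = 14 * 36 = 504.
For a general curve every flex is ordinary, so each contributes
multiplicity 1 to C·Hess(C), and the number of distinct inflection
points is 3d(d-2).
Inflection points = 3*14*(14-2) = 3*14*12 = 504

504


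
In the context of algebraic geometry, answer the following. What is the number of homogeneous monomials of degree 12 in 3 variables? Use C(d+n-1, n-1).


The number of degree-12 monomials in 3 variables is C(d+n-1, n-1).
= C(12+3-1, 3-1) = C(14, 2)
= 91

91


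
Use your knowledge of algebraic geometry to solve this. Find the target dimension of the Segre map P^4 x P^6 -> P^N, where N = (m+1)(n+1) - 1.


The Segre embedding maps P^m x P^n into P^N via
all products of coordinates from each factor.
N = (m+1)(n+1) - 1
N = (4+1)(6+1) - 1
N = 5*7 - 1
N = 35 - 1 = 34

34


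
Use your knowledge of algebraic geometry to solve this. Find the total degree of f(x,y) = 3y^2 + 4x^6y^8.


Examine each term for its total degree (sum of exponents).
  Term '3y^2' has total degree 0+2 = 2.
  Term '4x^6y^8' has total degree 6+8 = 14.
The maximum total degree among all terms is 14.

14


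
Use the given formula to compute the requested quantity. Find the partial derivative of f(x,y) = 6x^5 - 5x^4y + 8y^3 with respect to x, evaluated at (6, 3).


df/dx = 5*6*x^4 + 4*(-5)*x^3*y
At (6,3): 5*6*6^4 + 4*(-5)*6^3*3
= 38880 - 12960
= 25920

25920


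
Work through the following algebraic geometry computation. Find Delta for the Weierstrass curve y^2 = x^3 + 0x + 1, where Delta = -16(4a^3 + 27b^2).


Compute each component:
4a^3 = 4*0^3 = 4*0 = 0
27b^2 = 27*1^2 = 27*1 = 27
4a^3 + 27b^2 = 0 + 27 = 27
Delta = -16*27 = -432

-432


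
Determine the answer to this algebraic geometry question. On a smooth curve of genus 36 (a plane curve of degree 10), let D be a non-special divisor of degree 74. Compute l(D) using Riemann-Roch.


First, compute the genus of a smooth plane curve of degree 10:
g = (d-1)(d-2)/2 = (10-1)(10-2)/2 = 36
For a non-special divisor D (i.e., h^1(D) = 0), Riemann-Roch gives:
l(D) = deg(D) - g + 1
Since deg(D) = 74 >= 2g - 1 = 71, D is non-special.
l(D) = 74 - 36 + 1 = 39

39


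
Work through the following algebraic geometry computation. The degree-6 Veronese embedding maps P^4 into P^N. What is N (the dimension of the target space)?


The Veronese embedding v_d: P^n -> P^N maps each point to all
degree-d monomials in n+1 homogeneous coordinates.
N = C(n+d, d) - 1
N = C(4+6, 6) - 1
N = C(10, 6) - 1
C(10, 6) = 210
N = 210 - 1 = 209

209


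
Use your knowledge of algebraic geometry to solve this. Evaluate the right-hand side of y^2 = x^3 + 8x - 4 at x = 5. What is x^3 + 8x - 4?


Compute x^3 + 8x - 4 at x = 5:
x^3 = 5^3 = 125
8*x = 8*5 = 40
Sum: 125 + 40 - 4 = 161

161


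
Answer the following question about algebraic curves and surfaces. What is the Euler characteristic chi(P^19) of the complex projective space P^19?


The complex projective space P^19 has one cell in each even real dimension 0, 2, ..., 38.
The cohomology groups are H^{2k}(P^19) = Z for k = 0,...,19, and 0 otherwise.
Euler characteristic = sum of Betti numbers = 1 per even-dimensional cohomology group.
chi(P^19) = 19 + 1 = 20

20
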